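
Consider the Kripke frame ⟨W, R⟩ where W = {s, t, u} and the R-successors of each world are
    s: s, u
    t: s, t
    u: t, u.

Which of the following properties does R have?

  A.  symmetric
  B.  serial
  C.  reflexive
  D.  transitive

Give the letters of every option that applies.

B, C

(A) not symmetric: s R u but not u R s.
(B) serial: every world has an R-successor.
(C) reflexive: each world relates to itself.
(D) not transitive: s R u and u R t but not s R t.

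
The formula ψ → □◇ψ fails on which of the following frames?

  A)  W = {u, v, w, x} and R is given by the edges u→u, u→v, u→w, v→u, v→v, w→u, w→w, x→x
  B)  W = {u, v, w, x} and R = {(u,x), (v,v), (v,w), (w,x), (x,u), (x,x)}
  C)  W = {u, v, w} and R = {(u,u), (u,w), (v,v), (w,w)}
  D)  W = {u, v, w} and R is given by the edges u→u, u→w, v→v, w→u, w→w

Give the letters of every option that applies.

B, C

The schema ψ → □◇ψ is axiom B; it is valid on a frame iff R is symmetric.
(A) R is symmetric (every R-edge is matched by its reverse), so the schema is valid here.
(B) R is not symmetric (v R w but not w R v), so the schema fails here.
(C) R is not symmetric (u R w but not w R u), so the schema fails here.
(D) R is symmetric (every R-edge is matched by its reverse), so the schema is valid here.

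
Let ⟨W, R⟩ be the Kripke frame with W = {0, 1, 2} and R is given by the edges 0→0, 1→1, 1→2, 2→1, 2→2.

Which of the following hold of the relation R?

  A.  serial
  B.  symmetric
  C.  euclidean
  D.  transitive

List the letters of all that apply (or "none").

(A) serial: every world has an R-successor.
(B) symmetric: every R-edge is matched by its reverse.
(C) euclidean: any two R-successors of the same world are R-related.
(D) transitive: R is closed under composition.

A, B, C, D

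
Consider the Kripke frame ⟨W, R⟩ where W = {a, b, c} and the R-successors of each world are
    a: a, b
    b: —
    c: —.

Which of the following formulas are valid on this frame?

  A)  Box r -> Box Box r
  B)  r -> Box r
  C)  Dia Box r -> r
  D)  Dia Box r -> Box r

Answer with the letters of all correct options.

R is not symmetric: a R b but not b R a.
R is transitive: R is closed under composition.
R is not euclidean: a R b and a R a but not b R a.
R is not a subset of the identity: a R b with a ≠ b.
(A) Box r -> Box Box r (axiom 4) characterises the transitive frames. R is transitive — valid.
(B) r -> Box r (equivalent to ◇p→p) corresponds to R being a subset of the identity. Here R ⊄ identity, so not valid.
(C) Dia Box r -> r is the dual of axiom B; it is valid on a frame exactly when R is symmetric. R is not symmetric, so not valid.
(D) Dia Box r -> Box r is the dual of axiom 5; it is valid on a frame exactly when R is euclidean. R is not euclidean, so not valid.

A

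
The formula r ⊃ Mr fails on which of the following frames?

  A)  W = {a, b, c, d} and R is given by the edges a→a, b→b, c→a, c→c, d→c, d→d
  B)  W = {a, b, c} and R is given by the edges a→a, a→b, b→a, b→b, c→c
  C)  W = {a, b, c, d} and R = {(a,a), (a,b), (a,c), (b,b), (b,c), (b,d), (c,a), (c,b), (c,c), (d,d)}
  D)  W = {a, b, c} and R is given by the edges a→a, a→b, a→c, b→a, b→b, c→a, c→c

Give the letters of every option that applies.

The schema r ⊃ Mr is the dual of axiom T; it is valid on a frame iff R is reflexive.
(A) R is reflexive (each world relates to itself), so the schema is valid here.
(B) R is reflexive (each world relates to itself), so the schema is valid here.
(C) R is reflexive (each world relates to itself), so the schema is valid here.
(D) R is reflexive (each world relates to itself), so the schema is valid here.

none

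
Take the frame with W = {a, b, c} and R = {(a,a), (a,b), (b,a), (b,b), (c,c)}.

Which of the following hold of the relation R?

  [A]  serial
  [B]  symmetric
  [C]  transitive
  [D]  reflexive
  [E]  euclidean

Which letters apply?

(A) serial: every world has an R-successor.
(B) symmetric: every R-edge is matched by its reverse.
(C) transitive: R is closed under composition.
(D) reflexive: each world relates to itself.
(E) euclidean: any two R-successors of the same world are R-related.

A, B, C, D, E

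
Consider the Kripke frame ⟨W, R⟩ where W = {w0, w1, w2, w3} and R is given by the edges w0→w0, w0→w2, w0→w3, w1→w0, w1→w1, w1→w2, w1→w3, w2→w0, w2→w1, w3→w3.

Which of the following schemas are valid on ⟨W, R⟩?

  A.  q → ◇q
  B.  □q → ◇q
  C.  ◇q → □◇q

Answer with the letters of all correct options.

R is not reflexive: not w2 R w2.
R is not euclidean: w0 R w2 and w0 R w3 but not w2 R w3.
R is serial: every world has an R-successor.
(A) q → ◇q (the dual of axiom T) characterises the reflexive frames. R is not reflexive — not valid.
(B) □q → ◇q is axiom D, which corresponds to seriality. R is serial — valid.
(C) ◇q → □◇q is axiom 5, which corresponds to the euclidean property. R is not euclidean — not valid.

B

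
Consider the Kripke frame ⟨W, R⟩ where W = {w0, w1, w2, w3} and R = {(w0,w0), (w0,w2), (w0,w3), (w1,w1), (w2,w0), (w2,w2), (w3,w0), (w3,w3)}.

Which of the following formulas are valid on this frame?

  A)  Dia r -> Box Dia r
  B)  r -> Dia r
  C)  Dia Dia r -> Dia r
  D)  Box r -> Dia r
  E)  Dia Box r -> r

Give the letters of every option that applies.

R is reflexive: each world relates to itself.
R is symmetric: every R-edge is matched by its reverse.
R is not transitive: w2 R w0 and w0 R w3 but not w2 R w3.
R is not euclidean: w0 R w2 and w0 R w3 but not w2 R w3.
R is serial: every world has an R-successor.
(A) Dia r -> Box Dia r (axiom 5) characterises the euclidean frames. R is not euclidean — not valid.
(B) r -> Dia r is the dual of axiom T, which corresponds to reflexivity. R is reflexive — valid.
(C) Dia Dia r -> Dia r is the dual of axiom 4, which corresponds to transitivity. R is not transitive — not valid.
(D) Box r -> Dia r is axiom D; it is valid on a frame exactly when R is serial. R is serial, so valid.
(E) Dia Box r -> r (the dual of axiom B) characterises the symmetric frames. R is symmetric — valid.

B, D, E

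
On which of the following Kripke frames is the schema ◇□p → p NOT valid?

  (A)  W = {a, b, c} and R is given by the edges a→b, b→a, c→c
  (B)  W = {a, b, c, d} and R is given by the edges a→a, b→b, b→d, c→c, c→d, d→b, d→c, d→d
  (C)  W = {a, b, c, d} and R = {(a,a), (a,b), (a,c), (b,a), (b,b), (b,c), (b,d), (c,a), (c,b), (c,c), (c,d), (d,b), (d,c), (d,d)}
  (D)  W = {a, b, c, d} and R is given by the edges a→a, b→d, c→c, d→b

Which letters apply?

The schema ◇□p → p is the dual of axiom B; it is valid on a frame iff R is symmetric.
(A) R is symmetric (every R-edge is matched by its reverse), so the schema is valid here.
(B) R is symmetric (every R-edge is matched by its reverse), so the schema is valid here.
(C) R is symmetric (every R-edge is matched by its reverse), so the schema is valid here.
(D) R is symmetric (every R-edge is matched by its reverse), so the schema is valid here.

none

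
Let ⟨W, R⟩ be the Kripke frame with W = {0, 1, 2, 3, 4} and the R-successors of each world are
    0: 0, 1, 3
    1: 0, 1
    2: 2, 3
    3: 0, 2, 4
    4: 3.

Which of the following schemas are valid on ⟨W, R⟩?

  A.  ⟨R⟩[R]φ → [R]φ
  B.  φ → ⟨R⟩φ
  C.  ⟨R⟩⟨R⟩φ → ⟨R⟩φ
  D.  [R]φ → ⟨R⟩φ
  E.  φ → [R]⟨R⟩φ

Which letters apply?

R is not reflexive: not 3 R 3.
R is symmetric: every R-edge is matched by its reverse.
R is not transitive: 0 R 3 and 3 R 2 but not 0 R 2.
R is not euclidean: 0 R 1 and 0 R 3 but not 1 R 3.
R is serial: every world has an R-successor.
(A) the dual of axiom 5: valid iff R is euclidean. R is not euclidean — not valid.
(B) the dual of axiom T: valid iff R is reflexive. R is not reflexive — not valid.
(C) the dual of axiom 4: valid iff R is transitive. R is not transitive — not valid.
(D) [R]φ → ⟨R⟩φ (axiom D) characterises the serial frames. R is serial — valid.
(E) axiom B: valid iff R is symmetric. R is symmetric — valid.

D, E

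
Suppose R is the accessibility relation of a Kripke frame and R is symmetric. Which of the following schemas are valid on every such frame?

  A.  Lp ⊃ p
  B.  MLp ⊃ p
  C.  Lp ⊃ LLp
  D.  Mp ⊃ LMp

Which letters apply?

B

(A) Lp ⊃ p is axiom T; it is valid on a frame exactly when R is reflexive. Such an R need not be reflexive, so not valid.
(B) MLp ⊃ p is the dual of axiom B, which corresponds to symmetry. Every such R is symmetric — valid.
(C) Lp ⊃ LLp is axiom 4; it is valid on a frame exactly when R is transitive. Such an R need not be transitive, so not valid.
(D) Mp ⊃ LMp is axiom 5; it is valid on a frame exactly when R is euclidean. Such an R need not be euclidean, so not valid.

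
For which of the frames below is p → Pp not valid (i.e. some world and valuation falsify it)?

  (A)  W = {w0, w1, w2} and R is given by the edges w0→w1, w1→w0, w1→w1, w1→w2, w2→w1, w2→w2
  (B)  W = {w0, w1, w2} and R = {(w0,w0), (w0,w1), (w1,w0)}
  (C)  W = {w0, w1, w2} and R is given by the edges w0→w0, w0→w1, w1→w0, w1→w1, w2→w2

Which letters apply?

A, B

The schema p → Pp is the dual of axiom T; it is valid on a frame iff R is reflexive.
(A) R is not reflexive (not w0 R w0), so the schema fails here.
(B) R is not reflexive (not w1 R w1), so the schema fails here.
(C) R is reflexive (each world relates to itself), so the schema is valid here.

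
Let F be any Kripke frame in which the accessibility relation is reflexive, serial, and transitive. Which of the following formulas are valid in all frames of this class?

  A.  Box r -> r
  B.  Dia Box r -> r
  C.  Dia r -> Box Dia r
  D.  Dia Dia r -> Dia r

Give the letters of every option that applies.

(A) Box r -> r is axiom T; it is valid on a frame exactly when R is reflexive. Every such R is reflexive, so valid.
(B) Dia Box r -> r is the dual of axiom B; it is valid on a frame exactly when R is symmetric. Such an R need not be symmetric, so not valid.
(C) axiom 5: valid iff R is euclidean. Such an R need not be euclidean — not valid.
(D) Dia Dia r -> Dia r is the dual of axiom 4; it is valid on a frame exactly when R is transitive. Every such R is transitive, so valid.

A, D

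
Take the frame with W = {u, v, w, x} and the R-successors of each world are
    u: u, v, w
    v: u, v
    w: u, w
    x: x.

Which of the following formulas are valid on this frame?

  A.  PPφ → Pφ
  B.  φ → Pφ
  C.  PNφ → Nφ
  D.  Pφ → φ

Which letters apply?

B

R is reflexive: each world relates to itself.
R is not transitive: v R u and u R w but not v R w.
R is not euclidean: u R v and u R w but not v R w.
R is not a subset of the identity: u R v with u ≠ v.
(A) PPφ → Pφ is the dual of axiom 4, which corresponds to transitivity. R is not transitive — not valid.
(B) the dual of axiom T: valid iff R is reflexive. R is reflexive — valid.
(C) PNφ → Nφ (the dual of axiom 5) characterises the euclidean frames. R is not euclidean — not valid.
(D) Pφ → φ (the converse of T) corresponds to R being a subset of the identity. Here R ⊄ identity, so not valid.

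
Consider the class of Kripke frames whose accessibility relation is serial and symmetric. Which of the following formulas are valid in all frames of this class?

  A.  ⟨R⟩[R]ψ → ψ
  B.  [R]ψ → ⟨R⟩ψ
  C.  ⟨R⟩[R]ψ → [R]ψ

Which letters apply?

(A) ⟨R⟩[R]ψ → ψ (the dual of axiom B) characterises the symmetric frames. Every such R is symmetric — valid.
(B) axiom D: valid iff R is serial. Every such R is serial — valid.
(C) ⟨R⟩[R]ψ → [R]ψ is the dual of axiom 5, which corresponds to the euclidean property. Such an R need not be euclidean — not valid.

A, B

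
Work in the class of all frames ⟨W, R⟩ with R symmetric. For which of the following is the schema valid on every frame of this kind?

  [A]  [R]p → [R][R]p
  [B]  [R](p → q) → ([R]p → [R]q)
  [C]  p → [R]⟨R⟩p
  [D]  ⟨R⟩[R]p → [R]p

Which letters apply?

(A) axiom 4: valid iff R is transitive. Such an R need not be transitive — not valid.
(B) [R](p → q) → ([R]p → [R]q) is the K axiom; it holds on all frames — valid.
(C) p → [R]⟨R⟩p (axiom B) characterises the symmetric frames. Every such R is symmetric — valid.
(D) ⟨R⟩[R]p → [R]p is the dual of axiom 5, which corresponds to the euclidean property. Such an R need not be euclidean — not valid.

B, C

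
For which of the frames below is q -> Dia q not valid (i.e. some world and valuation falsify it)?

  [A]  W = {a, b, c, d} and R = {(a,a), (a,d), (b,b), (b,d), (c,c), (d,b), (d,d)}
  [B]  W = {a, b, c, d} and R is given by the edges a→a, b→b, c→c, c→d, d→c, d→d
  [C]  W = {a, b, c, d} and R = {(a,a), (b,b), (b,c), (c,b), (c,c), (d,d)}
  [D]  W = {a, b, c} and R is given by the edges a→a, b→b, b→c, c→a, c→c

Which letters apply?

none

The schema q -> Dia q is the dual of axiom T; it is valid on a frame iff R is reflexive.
(A) R is reflexive (each world relates to itself), so the schema is valid here.
(B) R is reflexive (each world relates to itself), so the schema is valid here.
(C) R is reflexive (each world relates to itself), so the schema is valid here.
(D) R is reflexive (each world relates to itself), so the schema is valid here.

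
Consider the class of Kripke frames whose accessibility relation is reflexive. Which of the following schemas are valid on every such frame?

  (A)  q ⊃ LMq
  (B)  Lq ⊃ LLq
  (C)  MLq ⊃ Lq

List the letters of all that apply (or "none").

none

A reflexive relation is serial.
(A) q ⊃ LMq (axiom B) characterises the symmetric frames. Such an R need not be symmetric — not valid.
(B) axiom 4: valid iff R is transitive. Such an R need not be transitive — not valid.
(C) MLq ⊃ Lq is the dual of axiom 5; it is valid on a frame exactly when R is euclidean. Such an R need not be euclidean, so not valid.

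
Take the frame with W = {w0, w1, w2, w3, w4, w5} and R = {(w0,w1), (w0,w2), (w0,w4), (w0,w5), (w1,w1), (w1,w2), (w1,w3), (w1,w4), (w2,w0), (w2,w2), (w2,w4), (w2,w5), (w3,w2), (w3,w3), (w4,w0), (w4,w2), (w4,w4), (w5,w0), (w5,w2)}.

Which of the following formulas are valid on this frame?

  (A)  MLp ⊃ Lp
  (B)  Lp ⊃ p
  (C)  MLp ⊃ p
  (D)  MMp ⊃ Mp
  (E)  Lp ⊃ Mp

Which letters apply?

E

R is not reflexive: not w0 R w0.
R is not symmetric: w0 R w1 but not w1 R w0.
R is not transitive: w0 R w1 and w1 R w3 but not w0 R w3.
R is not euclidean: w0 R w1 and w0 R w5 but not w1 R w5.
R is serial: every world has an R-successor.
(A) the dual of axiom 5: valid iff R is euclidean. R is not euclidean — not valid.
(B) Lp ⊃ p (axiom T) characterises the reflexive frames. R is not reflexive — not valid.
(C) MLp ⊃ p is the dual of axiom B; it is valid on a frame exactly when R is symmetric. R is not symmetric, so not valid.
(D) MMp ⊃ Mp (the dual of axiom 4) characterises the transitive frames. R is not transitive — not valid.
(E) Lp ⊃ Mp (axiom D) characterises the serial frames. R is serial — valid.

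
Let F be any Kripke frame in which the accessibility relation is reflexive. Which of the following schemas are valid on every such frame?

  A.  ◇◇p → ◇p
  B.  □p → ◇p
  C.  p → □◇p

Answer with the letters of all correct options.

A reflexive relation is serial.
(A) ◇◇p → ◇p (the dual of axiom 4) characterises the transitive frames. Such an R need not be transitive — not valid.
(B) □p → ◇p (axiom D) characterises the serial frames. Every such R is serial — valid.
(C) axiom B: valid iff R is symmetric. Such an R need not be symmetric — not valid.

B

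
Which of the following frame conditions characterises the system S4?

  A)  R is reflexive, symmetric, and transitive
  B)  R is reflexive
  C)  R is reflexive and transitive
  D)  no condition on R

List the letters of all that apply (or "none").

(A) this class determines S5, not S4.
(B) this class determines T (= KT), not S4.
(C) S4 is sound and complete for exactly this class.
(D) this class determines K, not S4.

C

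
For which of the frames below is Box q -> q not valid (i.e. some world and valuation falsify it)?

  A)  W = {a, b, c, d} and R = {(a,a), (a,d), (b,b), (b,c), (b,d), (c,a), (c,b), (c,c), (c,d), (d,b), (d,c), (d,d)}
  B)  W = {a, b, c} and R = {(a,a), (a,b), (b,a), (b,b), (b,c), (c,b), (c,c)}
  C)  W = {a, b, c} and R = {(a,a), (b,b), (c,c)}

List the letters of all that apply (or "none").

none

The schema Box q -> q is axiom T; it is valid on a frame iff R is reflexive.
(A) R is reflexive (each world relates to itself), so the schema is valid here.
(B) R is reflexive (each world relates to itself), so the schema is valid here.
(C) R is reflexive (each world relates to itself), so the schema is valid here.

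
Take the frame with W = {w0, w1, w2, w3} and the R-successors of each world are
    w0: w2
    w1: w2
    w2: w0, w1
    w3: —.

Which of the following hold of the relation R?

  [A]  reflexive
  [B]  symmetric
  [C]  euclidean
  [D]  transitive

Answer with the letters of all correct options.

B

(A) not reflexive: not w0 R w0.
(B) symmetric: every R-edge is matched by its reverse.
(C) not euclidean: w2 R w0 and w2 R w1 but not w0 R w1.
(D) not transitive: w0 R w2 and w2 R w0 but not w0 R w0.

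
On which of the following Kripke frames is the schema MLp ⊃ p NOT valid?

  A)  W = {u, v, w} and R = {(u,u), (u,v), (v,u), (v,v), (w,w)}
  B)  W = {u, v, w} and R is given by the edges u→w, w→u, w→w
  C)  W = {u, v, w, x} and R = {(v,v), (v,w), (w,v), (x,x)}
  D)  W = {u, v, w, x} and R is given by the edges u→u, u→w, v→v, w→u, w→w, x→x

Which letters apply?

The schema MLp ⊃ p is the dual of axiom B; it is valid on a frame iff R is symmetric.
(A) R is symmetric (every R-edge is matched by its reverse), so the schema is valid here.
(B) R is symmetric (every R-edge is matched by its reverse), so the schema is valid here.
(C) R is symmetric (every R-edge is matched by its reverse), so the schema is valid here.
(D) R is symmetric (every R-edge is matched by its reverse), so the schema is valid here.

none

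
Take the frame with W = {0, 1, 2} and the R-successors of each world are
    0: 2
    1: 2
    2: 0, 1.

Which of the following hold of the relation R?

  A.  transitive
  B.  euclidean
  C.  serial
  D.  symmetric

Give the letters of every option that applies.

C, D

(A) not transitive: 0 R 2 and 2 R 0 but not 0 R 0.
(B) not euclidean: 2 R 0 and 2 R 1 but not 0 R 1.
(C) serial: every world has an R-successor.
(D) symmetric: every R-edge is matched by its reverse.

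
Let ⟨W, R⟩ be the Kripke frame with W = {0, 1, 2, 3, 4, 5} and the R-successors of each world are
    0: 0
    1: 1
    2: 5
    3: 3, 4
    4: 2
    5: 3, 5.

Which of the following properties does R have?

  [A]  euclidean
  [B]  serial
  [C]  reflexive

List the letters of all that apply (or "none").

B

(A) not euclidean: 3 R 4 and 3 R 3 but not 4 R 3.
(B) serial: every world has an R-successor.
(C) not reflexive: not 2 R 2.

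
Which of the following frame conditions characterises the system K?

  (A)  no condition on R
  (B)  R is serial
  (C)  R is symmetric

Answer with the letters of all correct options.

A

(A) K is sound and complete for exactly this class.
(B) this class determines D, not K.
(C) this class determines KB, not K.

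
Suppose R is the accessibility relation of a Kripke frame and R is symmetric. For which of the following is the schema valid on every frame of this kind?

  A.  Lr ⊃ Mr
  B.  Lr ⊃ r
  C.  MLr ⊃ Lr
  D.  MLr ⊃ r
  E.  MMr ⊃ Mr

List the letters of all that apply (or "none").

D

(A) axiom D: valid iff R is serial. Such an R need not be serial — not valid.
(B) axiom T: valid iff R is reflexive. Such an R need not be reflexive — not valid.
(C) MLr ⊃ Lr (the dual of axiom 5) characterises the euclidean frames. Such an R need not be euclidean — not valid.
(D) the dual of axiom B: valid iff R is symmetric. Every such R is symmetric — valid.
(E) the dual of axiom 4: valid iff R is transitive. Such an R need not be transitive — not valid.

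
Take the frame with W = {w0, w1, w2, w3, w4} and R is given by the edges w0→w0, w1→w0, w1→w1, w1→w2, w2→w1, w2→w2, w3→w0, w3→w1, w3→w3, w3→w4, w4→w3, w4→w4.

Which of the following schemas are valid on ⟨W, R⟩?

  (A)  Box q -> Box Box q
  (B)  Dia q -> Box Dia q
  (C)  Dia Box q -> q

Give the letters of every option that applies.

none

R is not symmetric: w1 R w0 but not w0 R w1.
R is not transitive: w2 R w1 and w1 R w0 but not w2 R w0.
R is not euclidean: w1 R w0 and w1 R w1 but not w0 R w1.
(A) Box q -> Box Box q is axiom 4; it is valid on a frame exactly when R is transitive. R is not transitive, so not valid.
(B) Dia q -> Box Dia q is axiom 5; it is valid on a frame exactly when R is euclidean. R is not euclidean, so not valid.
(C) Dia Box q -> q is the dual of axiom B, which corresponds to symmetry. R is not symmetric — not valid.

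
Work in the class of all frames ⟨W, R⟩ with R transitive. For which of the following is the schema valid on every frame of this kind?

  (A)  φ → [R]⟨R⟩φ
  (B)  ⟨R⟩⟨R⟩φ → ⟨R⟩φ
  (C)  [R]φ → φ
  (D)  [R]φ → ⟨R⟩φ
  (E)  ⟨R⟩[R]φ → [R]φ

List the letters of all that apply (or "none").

B

(A) φ → [R]⟨R⟩φ is axiom B; it is valid on a frame exactly when R is symmetric. Such an R need not be symmetric, so not valid.
(B) ⟨R⟩⟨R⟩φ → ⟨R⟩φ is the dual of axiom 4, which corresponds to transitivity. Every such R is transitive — valid.
(C) [R]φ → φ (axiom T) characterises the reflexive frames. Such an R need not be reflexive — not valid.
(D) axiom D: valid iff R is serial. Such an R need not be serial — not valid.
(E) ⟨R⟩[R]φ → [R]φ is the dual of axiom 5; it is valid on a frame exactly when R is euclidean. Such an R need not be euclidean, so not valid.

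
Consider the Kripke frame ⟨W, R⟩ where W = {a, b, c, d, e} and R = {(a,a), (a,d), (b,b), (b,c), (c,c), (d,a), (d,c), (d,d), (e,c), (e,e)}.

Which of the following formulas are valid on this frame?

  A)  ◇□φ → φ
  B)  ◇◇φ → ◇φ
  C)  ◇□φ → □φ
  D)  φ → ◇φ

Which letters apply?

D

R is reflexive: each world relates to itself.
R is not symmetric: b R c but not c R b.
R is not transitive: a R d and d R c but not a R c.
R is not euclidean: b R c and b R b but not c R b.
(A) ◇□φ → φ (the dual of axiom B) characterises the symmetric frames. R is not symmetric — not valid.
(B) ◇◇φ → ◇φ is the dual of axiom 4, which corresponds to transitivity. R is not transitive — not valid.
(C) ◇□φ → □φ is the dual of axiom 5; it is valid on a frame exactly when R is euclidean. R is not euclidean, so not valid.
(D) φ → ◇φ is the dual of axiom T, which corresponds to reflexivity. R is reflexive — valid.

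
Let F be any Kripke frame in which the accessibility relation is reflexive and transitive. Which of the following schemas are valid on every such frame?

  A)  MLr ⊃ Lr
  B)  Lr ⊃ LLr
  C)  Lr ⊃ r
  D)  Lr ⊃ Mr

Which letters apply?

Reflexive relations are serial.
(A) MLr ⊃ Lr is the dual of axiom 5, which corresponds to the euclidean property. Such an R need not be euclidean — not valid.
(B) axiom 4: valid iff R is transitive. Every such R is transitive — valid.
(C) Lr ⊃ r is axiom T, which corresponds to reflexivity. Every such R is reflexive — valid.
(D) Lr ⊃ Mr is axiom D; it is valid on a frame exactly when R is serial. Every such R is serial, so valid.

B, C, D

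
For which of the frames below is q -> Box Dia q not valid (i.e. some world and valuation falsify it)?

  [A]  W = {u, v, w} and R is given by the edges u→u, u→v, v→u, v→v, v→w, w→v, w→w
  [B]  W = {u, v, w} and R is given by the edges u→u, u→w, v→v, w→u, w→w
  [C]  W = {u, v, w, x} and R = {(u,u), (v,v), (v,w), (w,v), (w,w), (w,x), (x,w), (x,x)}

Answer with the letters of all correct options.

none

The schema q -> Box Dia q is axiom B; it is valid on a frame iff R is symmetric.
(A) R is symmetric (every R-edge is matched by its reverse), so the schema is valid here.
(B) R is symmetric (every R-edge is matched by its reverse), so the schema is valid here.
(C) R is symmetric (every R-edge is matched by its reverse), so the schema is valid here.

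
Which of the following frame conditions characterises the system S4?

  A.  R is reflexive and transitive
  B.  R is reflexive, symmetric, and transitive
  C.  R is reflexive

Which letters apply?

(A) S4 is sound and complete for exactly this class.
(B) this class determines S5, not S4.
(C) this class determines T (= KT), not S4.

A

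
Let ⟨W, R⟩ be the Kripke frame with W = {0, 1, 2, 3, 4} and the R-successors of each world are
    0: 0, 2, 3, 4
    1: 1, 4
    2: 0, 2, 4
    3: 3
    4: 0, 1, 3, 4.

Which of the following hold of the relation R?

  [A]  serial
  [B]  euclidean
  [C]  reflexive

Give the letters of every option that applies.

(A) serial: every world has an R-successor.
(B) not euclidean: 0 R 2 and 0 R 3 but not 2 R 3.
(C) reflexive: each world relates to itself.

A, C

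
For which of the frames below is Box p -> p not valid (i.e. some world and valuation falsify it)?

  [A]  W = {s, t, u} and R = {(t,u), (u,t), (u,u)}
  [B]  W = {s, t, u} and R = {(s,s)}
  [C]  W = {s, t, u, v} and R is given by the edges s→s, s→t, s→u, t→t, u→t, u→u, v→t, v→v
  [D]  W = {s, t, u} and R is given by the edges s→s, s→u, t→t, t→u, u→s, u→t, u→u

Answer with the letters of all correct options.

The schema Box p -> p is axiom T; it is valid on a frame iff R is reflexive.
(A) R is not reflexive (not s R s), so the schema fails here.
(B) R is not reflexive (not t R t), so the schema fails here.
(C) R is reflexive (each world relates to itself), so the schema is valid here.
(D) R is reflexive (each world relates to itself), so the schema is valid here.

A, B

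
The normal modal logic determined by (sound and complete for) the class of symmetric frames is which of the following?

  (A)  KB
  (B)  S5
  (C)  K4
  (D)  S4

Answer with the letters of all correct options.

A

(A) KB is determined by exactly this class.
(B) S5 is determined by the class of reflexive, symmetric, and transitive frames.
(C) K4 is determined by the class of transitive frames.
(D) S4 is determined by the class of reflexive and transitive frames.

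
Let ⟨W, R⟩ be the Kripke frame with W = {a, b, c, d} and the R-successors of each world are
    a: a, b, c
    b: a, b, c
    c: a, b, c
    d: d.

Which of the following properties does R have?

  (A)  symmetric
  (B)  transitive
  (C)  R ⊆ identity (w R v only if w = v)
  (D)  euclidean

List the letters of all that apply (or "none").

A, B, D

(A) symmetric: every R-edge is matched by its reverse.
(B) transitive: R is closed under composition.
(C) not ⊆ identity: a R b with a ≠ b.
(D) euclidean: any two R-successors of the same world are R-related.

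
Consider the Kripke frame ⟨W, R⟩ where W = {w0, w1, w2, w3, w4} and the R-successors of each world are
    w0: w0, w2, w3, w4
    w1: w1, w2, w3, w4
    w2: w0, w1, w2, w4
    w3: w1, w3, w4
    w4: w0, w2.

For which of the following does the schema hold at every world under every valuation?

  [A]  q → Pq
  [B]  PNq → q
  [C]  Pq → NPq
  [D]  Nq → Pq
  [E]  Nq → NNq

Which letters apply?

R is not reflexive: not w4 R w4.
R is not symmetric: w0 R w3 but not w3 R w0.
R is not transitive: w0 R w2 and w2 R w1 but not w0 R w1.
R is not euclidean: w0 R w2 and w0 R w3 but not w2 R w3.
R is serial: every world has an R-successor.
(A) q → Pq is the dual of axiom T, which corresponds to reflexivity. R is not reflexive — not valid.
(B) PNq → q is the dual of axiom B, which corresponds to symmetry. R is not symmetric — not valid.
(C) Pq → NPq is axiom 5, which corresponds to the euclidean property. R is not euclidean — not valid.
(D) axiom D: valid iff R is serial. R is serial — valid.
(E) Nq → NNq is axiom 4, which corresponds to transitivity. R is not transitive — not valid.

D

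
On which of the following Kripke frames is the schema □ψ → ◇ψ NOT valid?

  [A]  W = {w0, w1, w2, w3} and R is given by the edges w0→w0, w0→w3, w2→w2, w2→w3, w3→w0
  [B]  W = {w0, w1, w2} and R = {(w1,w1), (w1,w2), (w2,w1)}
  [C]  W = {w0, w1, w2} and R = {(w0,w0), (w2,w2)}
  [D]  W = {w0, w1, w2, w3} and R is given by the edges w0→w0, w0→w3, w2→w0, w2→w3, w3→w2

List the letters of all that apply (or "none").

A, B, C, D

The schema □ψ → ◇ψ is axiom D; it is valid on a frame iff R is serial.
(A) R is not serial (w1 has no R-successor), so the schema fails here.
(B) R is not serial (w0 has no R-successor), so the schema fails here.
(C) R is not serial (w1 has no R-successor), so the schema fails here.
(D) R is not serial (w1 has no R-successor), so the schema fails here.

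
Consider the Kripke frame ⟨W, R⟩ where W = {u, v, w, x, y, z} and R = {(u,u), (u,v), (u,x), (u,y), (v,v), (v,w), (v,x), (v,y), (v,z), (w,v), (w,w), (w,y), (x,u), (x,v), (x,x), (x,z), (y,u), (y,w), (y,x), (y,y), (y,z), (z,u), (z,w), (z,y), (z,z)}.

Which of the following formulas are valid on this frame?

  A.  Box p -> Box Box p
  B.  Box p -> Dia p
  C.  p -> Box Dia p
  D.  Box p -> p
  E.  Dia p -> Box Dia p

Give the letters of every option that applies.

R is reflexive: each world relates to itself.
R is not symmetric: u R v but not v R u.
R is not transitive: u R v and v R w but not u R w.
R is not euclidean: u R v and u R u but not v R u.
R is serial: every world has an R-successor.
(A) Box p -> Box Box p (axiom 4) characterises the transitive frames. R is not transitive — not valid.
(B) axiom D: valid iff R is serial. R is serial — valid.
(C) p -> Box Dia p is axiom B, which corresponds to symmetry. R is not symmetric — not valid.
(D) axiom T: valid iff R is reflexive. R is reflexive — valid.
(E) Dia p -> Box Dia p (axiom 5) characterises the euclidean frames. R is not euclidean — not valid.

B, D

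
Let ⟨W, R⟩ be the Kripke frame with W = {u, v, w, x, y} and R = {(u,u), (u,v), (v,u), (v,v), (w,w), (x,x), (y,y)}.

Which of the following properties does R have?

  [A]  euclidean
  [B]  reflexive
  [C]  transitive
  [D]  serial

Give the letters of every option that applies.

A, B, C, D

(A) euclidean: any two R-successors of the same world are R-related.
(B) reflexive: each world relates to itself.
(C) transitive: R is closed under composition.
(D) serial: every world has an R-successor.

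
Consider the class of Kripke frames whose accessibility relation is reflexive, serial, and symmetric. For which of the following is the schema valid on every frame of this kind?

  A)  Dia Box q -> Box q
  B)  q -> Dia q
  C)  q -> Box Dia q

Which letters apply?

B, C

(A) Dia Box q -> Box q is the dual of axiom 5, which corresponds to the euclidean property. Such an R need not be euclidean — not valid.
(B) q -> Dia q is the dual of axiom T, which corresponds to reflexivity. Every such R is reflexive — valid.
(C) axiom B: valid iff R is symmetric. Every such R is symmetric — valid.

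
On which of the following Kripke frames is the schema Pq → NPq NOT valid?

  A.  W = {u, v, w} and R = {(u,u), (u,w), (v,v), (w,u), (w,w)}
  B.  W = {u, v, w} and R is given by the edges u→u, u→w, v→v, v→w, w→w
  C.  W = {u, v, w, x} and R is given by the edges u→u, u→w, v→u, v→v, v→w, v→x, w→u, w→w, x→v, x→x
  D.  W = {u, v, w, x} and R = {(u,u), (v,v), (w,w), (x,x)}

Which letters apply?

The schema Pq → NPq is axiom 5; it is valid on a frame iff R is euclidean.
(A) R is euclidean (any two R-successors of the same world are R-related), so the schema is valid here.
(B) R is not euclidean (u R w and u R u but not w R u), so the schema fails here.
(C) R is not euclidean (v R u and v R v but not u R v), so the schema fails here.
(D) R is euclidean (any two R-successors of the same world are R-related), so the schema is valid here.

B, C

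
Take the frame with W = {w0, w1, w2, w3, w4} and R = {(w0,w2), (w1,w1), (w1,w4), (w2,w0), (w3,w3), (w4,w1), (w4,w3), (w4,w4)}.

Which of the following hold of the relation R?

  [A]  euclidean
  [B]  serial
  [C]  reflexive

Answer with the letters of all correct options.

(A) not euclidean: w4 R w1 and w4 R w3 but not w1 R w3.
(B) serial: every world has an R-successor.
(C) not reflexive: not w0 R w0.

B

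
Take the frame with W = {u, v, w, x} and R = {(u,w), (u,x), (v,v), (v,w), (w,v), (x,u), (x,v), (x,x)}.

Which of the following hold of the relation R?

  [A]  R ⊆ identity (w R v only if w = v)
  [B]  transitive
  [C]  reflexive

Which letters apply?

none

(A) not ⊆ identity: u R w with u ≠ w.
(B) not transitive: u R w and w R v but not u R v.
(C) not reflexive: not u R u.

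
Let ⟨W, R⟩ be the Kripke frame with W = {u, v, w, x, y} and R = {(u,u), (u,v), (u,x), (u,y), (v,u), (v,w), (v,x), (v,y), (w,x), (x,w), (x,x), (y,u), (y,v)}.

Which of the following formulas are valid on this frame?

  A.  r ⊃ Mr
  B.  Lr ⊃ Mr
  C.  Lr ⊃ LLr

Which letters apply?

B

R is not reflexive: not v R v.
R is not transitive: u R v and v R w but not u R w.
R is serial: every world has an R-successor.
(A) r ⊃ Mr is the dual of axiom T, which corresponds to reflexivity. R is not reflexive — not valid.
(B) Lr ⊃ Mr (axiom D) characterises the serial frames. R is serial — valid.
(C) Lr ⊃ LLr (axiom 4) characterises the transitive frames. R is not transitive — not valid.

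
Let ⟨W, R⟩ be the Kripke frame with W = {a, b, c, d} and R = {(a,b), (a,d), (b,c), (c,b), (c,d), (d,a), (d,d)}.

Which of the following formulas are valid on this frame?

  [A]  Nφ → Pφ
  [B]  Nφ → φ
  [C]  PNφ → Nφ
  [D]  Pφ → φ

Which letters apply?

A

R is not reflexive: not a R a.
R is not euclidean: a R b and a R d but not b R d.
R is serial: every world has an R-successor.
R is not a subset of the identity: a R b with a ≠ b.
(A) axiom D: valid iff R is serial. R is serial — valid.
(B) Nφ → φ is axiom T, which corresponds to reflexivity. R is not reflexive — not valid.
(C) PNφ → Nφ is the dual of axiom 5; it is valid on a frame exactly when R is euclidean. R is not euclidean, so not valid.
(D) Pφ → φ (the converse of T) corresponds to R being a subset of the identity. Here R ⊄ identity, so not valid.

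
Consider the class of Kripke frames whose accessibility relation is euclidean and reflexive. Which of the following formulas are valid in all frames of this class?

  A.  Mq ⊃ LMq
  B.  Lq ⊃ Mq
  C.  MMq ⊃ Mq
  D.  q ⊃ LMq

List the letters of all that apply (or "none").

A reflexive euclidean relation is also symmetric (from wRw and wRv the euclidean condition gives vRw) and hence transitive; it is an equivalence relation.
(A) Mq ⊃ LMq (axiom 5) characterises the euclidean frames. Every such R is euclidean — valid.
(B) Lq ⊃ Mq is axiom D; it is valid on a frame exactly when R is serial. Every such R is serial, so valid.
(C) MMq ⊃ Mq is the dual of axiom 4, which corresponds to transitivity. Every such R is transitive — valid.
(D) q ⊃ LMq (axiom B) characterises the symmetric frames. Every such R is symmetric — valid.

A, B, C, D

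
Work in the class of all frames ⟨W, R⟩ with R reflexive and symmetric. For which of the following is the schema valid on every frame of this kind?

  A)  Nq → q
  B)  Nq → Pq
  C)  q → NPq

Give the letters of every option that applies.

A, B, C

Reflexive relations are serial.
(A) axiom T: valid iff R is reflexive. Every such R is reflexive — valid.
(B) axiom D: valid iff R is serial. Every such R is serial — valid.
(C) q → NPq is axiom B, which corresponds to symmetry. Every such R is symmetric — valid.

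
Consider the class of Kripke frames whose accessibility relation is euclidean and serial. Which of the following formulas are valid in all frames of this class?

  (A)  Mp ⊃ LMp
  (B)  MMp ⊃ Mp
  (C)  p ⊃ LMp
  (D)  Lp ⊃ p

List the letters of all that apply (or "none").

(A) Mp ⊃ LMp is axiom 5, which corresponds to the euclidean property. Every such R is euclidean — valid.
(B) the dual of axiom 4: valid iff R is transitive. Such an R need not be transitive — not valid.
(C) p ⊃ LMp is axiom B; it is valid on a frame exactly when R is symmetric. Such an R need not be symmetric, so not valid.
(D) Lp ⊃ p is axiom T, which corresponds to reflexivity. Such an R need not be reflexive — not valid.

A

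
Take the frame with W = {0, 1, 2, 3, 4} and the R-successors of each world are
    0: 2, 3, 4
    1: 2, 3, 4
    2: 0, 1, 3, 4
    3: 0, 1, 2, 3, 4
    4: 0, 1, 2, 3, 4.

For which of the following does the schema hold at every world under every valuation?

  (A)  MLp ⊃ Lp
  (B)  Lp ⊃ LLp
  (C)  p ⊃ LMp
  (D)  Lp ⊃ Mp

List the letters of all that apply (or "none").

C, D

R is symmetric: every R-edge is matched by its reverse.
R is not transitive: 0 R 2 and 2 R 0 but not 0 R 0.
R is not euclidean: 2 R 0 and 2 R 1 but not 0 R 1.
R is serial: every world has an R-successor.
(A) MLp ⊃ Lp is the dual of axiom 5, which corresponds to the euclidean property. R is not euclidean — not valid.
(B) Lp ⊃ LLp (axiom 4) characterises the transitive frames. R is not transitive — not valid.
(C) p ⊃ LMp is axiom B; it is valid on a frame exactly when R is symmetric. R is symmetric, so valid.
(D) Lp ⊃ Mp is axiom D, which corresponds to seriality. R is serial — valid.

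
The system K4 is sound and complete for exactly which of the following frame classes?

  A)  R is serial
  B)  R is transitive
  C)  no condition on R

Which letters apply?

(A) this class determines D, not K4.
(B) K4 is sound and complete for exactly this class.
(C) this class determines K, not K4.

B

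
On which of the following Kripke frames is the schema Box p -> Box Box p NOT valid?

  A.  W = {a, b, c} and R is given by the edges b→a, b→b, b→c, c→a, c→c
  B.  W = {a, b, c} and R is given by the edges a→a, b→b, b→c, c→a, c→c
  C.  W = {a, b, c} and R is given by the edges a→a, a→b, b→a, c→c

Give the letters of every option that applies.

The schema Box p -> Box Box p is axiom 4; it is valid on a frame iff R is transitive.
(A) R is transitive (R is closed under composition), so the schema is valid here.
(B) R is not transitive (b R c and c R a but not b R a), so the schema fails here.
(C) R is not transitive (b R a and a R b but not b R b), so the schema fails here.

B, C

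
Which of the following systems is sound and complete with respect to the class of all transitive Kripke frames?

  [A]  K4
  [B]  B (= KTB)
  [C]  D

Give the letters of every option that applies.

(A) K4 is determined by exactly this class.
(B) B (= KTB) is determined by the class of reflexive and symmetric frames.
(C) D is determined by the class of serial frames.

A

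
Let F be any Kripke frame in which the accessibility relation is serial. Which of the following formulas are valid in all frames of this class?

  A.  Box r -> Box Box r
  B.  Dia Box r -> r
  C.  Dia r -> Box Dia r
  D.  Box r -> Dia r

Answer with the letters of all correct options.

D

(A) Box r -> Box Box r is axiom 4, which corresponds to transitivity. Such an R need not be transitive — not valid.
(B) the dual of axiom B: valid iff R is symmetric. Such an R need not be symmetric — not valid.
(C) Dia r -> Box Dia r (axiom 5) characterises the euclidean frames. Such an R need not be euclidean — not valid.
(D) Box r -> Dia r is axiom D; it is valid on a frame exactly when R is serial. Every such R is serial, so valid.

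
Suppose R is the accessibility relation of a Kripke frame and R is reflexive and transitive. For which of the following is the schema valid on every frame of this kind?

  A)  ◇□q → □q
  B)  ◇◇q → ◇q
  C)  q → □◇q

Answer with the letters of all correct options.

Reflexive relations are serial.
(A) ◇□q → □q is the dual of axiom 5; it is valid on a frame exactly when R is euclidean. Such an R need not be euclidean, so not valid.
(B) ◇◇q → ◇q (the dual of axiom 4) characterises the transitive frames. Every such R is transitive — valid.
(C) axiom B: valid iff R is symmetric. Such an R need not be symmetric — not valid.

B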